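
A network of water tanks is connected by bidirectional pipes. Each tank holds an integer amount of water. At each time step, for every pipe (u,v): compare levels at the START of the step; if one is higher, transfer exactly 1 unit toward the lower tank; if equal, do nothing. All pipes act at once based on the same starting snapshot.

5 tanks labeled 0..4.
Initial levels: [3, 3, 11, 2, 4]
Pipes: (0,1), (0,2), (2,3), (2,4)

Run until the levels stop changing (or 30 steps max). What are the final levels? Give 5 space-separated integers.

Answer: 3 5 7 4 4

Derivation:
Step 1: flows [0=1,2->0,2->3,2->4] -> levels [4 3 8 3 5]
Step 2: flows [0->1,2->0,2->3,2->4] -> levels [4 4 5 4 6]
Step 3: flows [0=1,2->0,2->3,4->2] -> levels [5 4 4 5 5]
Step 4: flows [0->1,0->2,3->2,4->2] -> levels [3 5 7 4 4]
Step 5: flows [1->0,2->0,2->3,2->4] -> levels [5 4 4 5 5]
  -> period-2 cycle: step 5 state = step 3 state; never stabilizes
  -> state at step 30: (30-3) mod 2 = 1, same as step 4 -> [3 5 7 4 4]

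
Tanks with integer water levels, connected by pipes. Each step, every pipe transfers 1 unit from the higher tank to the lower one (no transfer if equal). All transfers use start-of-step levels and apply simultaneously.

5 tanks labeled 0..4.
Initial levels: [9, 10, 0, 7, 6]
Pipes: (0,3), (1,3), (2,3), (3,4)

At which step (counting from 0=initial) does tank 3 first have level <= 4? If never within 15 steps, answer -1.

Answer: 7

Derivation:
Step 1: flows [0->3,1->3,3->2,3->4] -> levels [8 9 1 7 7]
Step 2: flows [0->3,1->3,3->2,3=4] -> levels [7 8 2 8 7]
Step 3: flows [3->0,1=3,3->2,3->4] -> levels [8 8 3 5 8]
Step 4: flows [0->3,1->3,3->2,4->3] -> levels [7 7 4 7 7]
Step 5: flows [0=3,1=3,3->2,3=4] -> levels [7 7 5 6 7]
Step 6: flows [0->3,1->3,3->2,4->3] -> levels [6 6 6 8 6]
Step 7: flows [3->0,3->1,3->2,3->4] -> levels [7 7 7 4 7]
Tank 3 first reaches <=4 at step 7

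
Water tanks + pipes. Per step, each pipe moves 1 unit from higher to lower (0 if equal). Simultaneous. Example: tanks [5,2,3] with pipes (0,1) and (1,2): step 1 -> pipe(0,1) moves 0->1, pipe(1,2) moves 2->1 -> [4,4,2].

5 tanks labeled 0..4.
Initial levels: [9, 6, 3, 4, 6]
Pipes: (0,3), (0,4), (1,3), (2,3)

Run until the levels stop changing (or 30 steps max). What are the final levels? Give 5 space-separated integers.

Answer: 7 6 6 4 5

Derivation:
Step 1: flows [0->3,0->4,1->3,3->2] -> levels [7 5 4 5 7]
Step 2: flows [0->3,0=4,1=3,3->2] -> levels [6 5 5 5 7]
Step 3: flows [0->3,4->0,1=3,2=3] -> levels [6 5 5 6 6]
Step 4: flows [0=3,0=4,3->1,3->2] -> levels [6 6 6 4 6]
Step 5: flows [0->3,0=4,1->3,2->3] -> levels [5 5 5 7 6]
Step 6: flows [3->0,4->0,3->1,3->2] -> levels [7 6 6 4 5]
Step 7: flows [0->3,0->4,1->3,2->3] -> levels [5 5 5 7 6]
  -> period-2 cycle: step 7 state = step 5 state; never stabilizes
  -> state at step 30: (30-5) mod 2 = 1, same as step 6 -> [7 6 6 4 5]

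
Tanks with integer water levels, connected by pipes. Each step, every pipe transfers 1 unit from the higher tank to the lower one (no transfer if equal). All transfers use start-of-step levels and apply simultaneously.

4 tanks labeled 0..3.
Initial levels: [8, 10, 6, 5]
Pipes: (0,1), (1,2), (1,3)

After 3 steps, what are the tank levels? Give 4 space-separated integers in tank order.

Step 1: flows [1->0,1->2,1->3] -> levels [9 7 7 6]
Step 2: flows [0->1,1=2,1->3] -> levels [8 7 7 7]
Step 3: flows [0->1,1=2,1=3] -> levels [7 8 7 7]

Answer: 7 8 7 7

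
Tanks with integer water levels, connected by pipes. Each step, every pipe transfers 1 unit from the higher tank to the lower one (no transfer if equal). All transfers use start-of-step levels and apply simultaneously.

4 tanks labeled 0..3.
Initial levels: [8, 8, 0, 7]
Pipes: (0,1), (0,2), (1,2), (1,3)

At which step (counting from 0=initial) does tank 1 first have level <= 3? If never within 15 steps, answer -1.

Step 1: flows [0=1,0->2,1->2,1->3] -> levels [7 6 2 8]
Step 2: flows [0->1,0->2,1->2,3->1] -> levels [5 7 4 7]
Step 3: flows [1->0,0->2,1->2,1=3] -> levels [5 5 6 7]
Step 4: flows [0=1,2->0,2->1,3->1] -> levels [6 7 4 6]
Step 5: flows [1->0,0->2,1->2,1->3] -> levels [6 4 6 7]
Step 6: flows [0->1,0=2,2->1,3->1] -> levels [5 7 5 6]
Step 7: flows [1->0,0=2,1->2,1->3] -> levels [6 4 6 7]
  -> period-2 cycle (repeats step 5); tank 1 never drops to <=3
Tank 1 never reaches <=3 within 15 steps

Answer: -1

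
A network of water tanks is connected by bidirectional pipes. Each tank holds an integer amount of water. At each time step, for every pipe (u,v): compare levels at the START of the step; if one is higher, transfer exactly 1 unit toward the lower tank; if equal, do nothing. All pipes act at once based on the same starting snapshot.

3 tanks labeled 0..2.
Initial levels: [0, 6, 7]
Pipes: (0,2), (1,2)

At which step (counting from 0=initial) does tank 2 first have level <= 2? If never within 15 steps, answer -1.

Answer: -1

Derivation:
Step 1: flows [2->0,2->1] -> levels [1 7 5]
Step 2: flows [2->0,1->2] -> levels [2 6 5]
Step 3: flows [2->0,1->2] -> levels [3 5 5]
Step 4: flows [2->0,1=2] -> levels [4 5 4]
Step 5: flows [0=2,1->2] -> levels [4 4 5]
Step 6: flows [2->0,2->1] -> levels [5 5 3]
Step 7: flows [0->2,1->2] -> levels [4 4 5]
  -> period-2 cycle (repeats step 5); tank 2 never drops to <=2
Tank 2 never reaches <=2 within 15 steps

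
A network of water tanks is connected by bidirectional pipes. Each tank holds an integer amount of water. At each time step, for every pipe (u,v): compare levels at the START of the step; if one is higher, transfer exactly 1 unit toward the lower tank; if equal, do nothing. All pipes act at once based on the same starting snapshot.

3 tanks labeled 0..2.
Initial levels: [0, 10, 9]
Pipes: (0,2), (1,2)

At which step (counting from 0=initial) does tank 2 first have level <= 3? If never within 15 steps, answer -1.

Step 1: flows [2->0,1->2] -> levels [1 9 9]
Step 2: flows [2->0,1=2] -> levels [2 9 8]
Step 3: flows [2->0,1->2] -> levels [3 8 8]
Step 4: flows [2->0,1=2] -> levels [4 8 7]
Step 5: flows [2->0,1->2] -> levels [5 7 7]
Step 6: flows [2->0,1=2] -> levels [6 7 6]
Step 7: flows [0=2,1->2] -> levels [6 6 7]
Step 8: flows [2->0,2->1] -> levels [7 7 5]
Step 9: flows [0->2,1->2] -> levels [6 6 7]
  -> period-2 cycle (repeats step 7); tank 2 never drops to <=3
Tank 2 never reaches <=3 within 15 steps

Answer: -1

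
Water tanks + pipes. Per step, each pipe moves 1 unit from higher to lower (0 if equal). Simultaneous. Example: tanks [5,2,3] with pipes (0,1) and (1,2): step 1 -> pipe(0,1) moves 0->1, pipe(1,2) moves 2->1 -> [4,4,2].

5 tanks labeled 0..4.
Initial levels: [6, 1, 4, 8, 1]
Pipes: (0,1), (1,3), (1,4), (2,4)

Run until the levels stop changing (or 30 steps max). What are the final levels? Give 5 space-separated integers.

Answer: 5 3 3 5 4

Derivation:
Step 1: flows [0->1,3->1,1=4,2->4] -> levels [5 3 3 7 2]
Step 2: flows [0->1,3->1,1->4,2->4] -> levels [4 4 2 6 4]
Step 3: flows [0=1,3->1,1=4,4->2] -> levels [4 5 3 5 3]
Step 4: flows [1->0,1=3,1->4,2=4] -> levels [5 3 3 5 4]
Step 5: flows [0->1,3->1,4->1,4->2] -> levels [4 6 4 4 2]
Step 6: flows [1->0,1->3,1->4,2->4] -> levels [5 3 3 5 4]
  -> period-2 cycle: step 6 state = step 4 state; never stabilizes
  -> state at step 30: (30-4) mod 2 = 0, same as step 4 -> [5 3 3 5 4]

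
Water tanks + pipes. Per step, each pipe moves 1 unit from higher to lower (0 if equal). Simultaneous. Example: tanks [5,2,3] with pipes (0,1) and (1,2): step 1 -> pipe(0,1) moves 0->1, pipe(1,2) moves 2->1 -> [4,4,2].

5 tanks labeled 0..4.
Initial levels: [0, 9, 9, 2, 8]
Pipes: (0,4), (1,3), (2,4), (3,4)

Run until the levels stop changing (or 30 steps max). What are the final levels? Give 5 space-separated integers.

Answer: 4 7 5 5 7

Derivation:
Step 1: flows [4->0,1->3,2->4,4->3] -> levels [1 8 8 4 7]
Step 2: flows [4->0,1->3,2->4,4->3] -> levels [2 7 7 6 6]
Step 3: flows [4->0,1->3,2->4,3=4] -> levels [3 6 6 7 6]
Step 4: flows [4->0,3->1,2=4,3->4] -> levels [4 7 6 5 6]
Step 5: flows [4->0,1->3,2=4,4->3] -> levels [5 6 6 7 4]
Step 6: flows [0->4,3->1,2->4,3->4] -> levels [4 7 5 5 7]
Step 7: flows [4->0,1->3,4->2,4->3] -> levels [5 6 6 7 4]
  -> period-2 cycle: step 7 state = step 5 state; never stabilizes
  -> state at step 30: (30-5) mod 2 = 1, same as step 6 -> [4 7 5 5 7]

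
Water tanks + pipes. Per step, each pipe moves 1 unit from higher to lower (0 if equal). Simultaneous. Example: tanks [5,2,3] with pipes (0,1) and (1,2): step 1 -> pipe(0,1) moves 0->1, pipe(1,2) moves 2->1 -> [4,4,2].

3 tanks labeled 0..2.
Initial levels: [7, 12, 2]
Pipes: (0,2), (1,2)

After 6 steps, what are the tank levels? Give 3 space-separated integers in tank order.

Answer: 7 7 7

Derivation:
Step 1: flows [0->2,1->2] -> levels [6 11 4]
Step 2: flows [0->2,1->2] -> levels [5 10 6]
Step 3: flows [2->0,1->2] -> levels [6 9 6]
Step 4: flows [0=2,1->2] -> levels [6 8 7]
Step 5: flows [2->0,1->2] -> levels [7 7 7]
Step 6: flows [0=2,1=2] -> levels [7 7 7]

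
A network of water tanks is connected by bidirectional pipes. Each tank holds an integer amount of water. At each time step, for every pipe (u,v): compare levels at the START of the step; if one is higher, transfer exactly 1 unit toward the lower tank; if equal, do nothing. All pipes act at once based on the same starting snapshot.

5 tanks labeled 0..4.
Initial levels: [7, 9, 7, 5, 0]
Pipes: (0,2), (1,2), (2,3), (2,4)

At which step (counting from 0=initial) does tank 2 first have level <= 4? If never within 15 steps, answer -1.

Step 1: flows [0=2,1->2,2->3,2->4] -> levels [7 8 6 6 1]
Step 2: flows [0->2,1->2,2=3,2->4] -> levels [6 7 7 6 2]
Step 3: flows [2->0,1=2,2->3,2->4] -> levels [7 7 4 7 3]
Tank 2 first reaches <=4 at step 3

Answer: 3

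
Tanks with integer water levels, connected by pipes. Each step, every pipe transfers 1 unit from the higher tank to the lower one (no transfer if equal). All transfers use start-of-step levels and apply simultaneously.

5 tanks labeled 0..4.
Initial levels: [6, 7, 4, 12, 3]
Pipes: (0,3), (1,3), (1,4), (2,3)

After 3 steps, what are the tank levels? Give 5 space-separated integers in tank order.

Step 1: flows [3->0,3->1,1->4,3->2] -> levels [7 7 5 9 4]
Step 2: flows [3->0,3->1,1->4,3->2] -> levels [8 7 6 6 5]
Step 3: flows [0->3,1->3,1->4,2=3] -> levels [7 5 6 8 6]

Answer: 7 5 6 8 6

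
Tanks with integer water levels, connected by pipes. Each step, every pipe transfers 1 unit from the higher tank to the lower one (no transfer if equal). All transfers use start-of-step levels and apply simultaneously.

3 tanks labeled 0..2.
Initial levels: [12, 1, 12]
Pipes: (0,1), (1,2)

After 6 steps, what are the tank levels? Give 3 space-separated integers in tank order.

Step 1: flows [0->1,2->1] -> levels [11 3 11]
Step 2: flows [0->1,2->1] -> levels [10 5 10]
Step 3: flows [0->1,2->1] -> levels [9 7 9]
Step 4: flows [0->1,2->1] -> levels [8 9 8]
Step 5: flows [1->0,1->2] -> levels [9 7 9]
  -> period-2 cycle: step 5 state = step 3 state
  -> state at step 6: (6-3) mod 2 = 1, same as step 4 -> [8 9 8]

Answer: 8 9 8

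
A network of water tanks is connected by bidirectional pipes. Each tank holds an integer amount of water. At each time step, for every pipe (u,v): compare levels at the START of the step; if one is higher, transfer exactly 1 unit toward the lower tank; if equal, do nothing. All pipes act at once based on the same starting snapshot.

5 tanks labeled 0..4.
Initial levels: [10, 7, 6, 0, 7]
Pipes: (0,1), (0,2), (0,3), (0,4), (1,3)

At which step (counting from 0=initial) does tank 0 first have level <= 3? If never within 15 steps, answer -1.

Step 1: flows [0->1,0->2,0->3,0->4,1->3] -> levels [6 7 7 2 8]
Step 2: flows [1->0,2->0,0->3,4->0,1->3] -> levels [8 5 6 4 7]
Step 3: flows [0->1,0->2,0->3,0->4,1->3] -> levels [4 5 7 6 8]
Step 4: flows [1->0,2->0,3->0,4->0,3->1] -> levels [8 5 6 4 7]
  -> period-2 cycle (repeats step 2); tank 0 never drops to <=3
Tank 0 never reaches <=3 within 15 steps

Answer: -1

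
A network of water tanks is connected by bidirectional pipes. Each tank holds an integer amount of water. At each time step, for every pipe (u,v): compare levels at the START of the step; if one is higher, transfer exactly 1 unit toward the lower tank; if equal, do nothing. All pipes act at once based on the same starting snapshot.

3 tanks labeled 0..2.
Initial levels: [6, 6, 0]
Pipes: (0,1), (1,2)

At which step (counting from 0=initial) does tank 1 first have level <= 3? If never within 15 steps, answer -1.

Step 1: flows [0=1,1->2] -> levels [6 5 1]
Step 2: flows [0->1,1->2] -> levels [5 5 2]
Step 3: flows [0=1,1->2] -> levels [5 4 3]
Step 4: flows [0->1,1->2] -> levels [4 4 4]
Step 5: flows [0=1,1=2] -> levels [4 4 4]
  -> stable; tank 1 stays at 4 > 3
Tank 1 never reaches <=3 within 15 steps

Answer: -1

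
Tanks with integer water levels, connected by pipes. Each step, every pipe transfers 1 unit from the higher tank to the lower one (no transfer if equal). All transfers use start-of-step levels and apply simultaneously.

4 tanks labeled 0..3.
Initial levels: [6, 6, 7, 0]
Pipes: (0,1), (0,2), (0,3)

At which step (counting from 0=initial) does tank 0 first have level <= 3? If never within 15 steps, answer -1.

Answer: 4

Derivation:
Step 1: flows [0=1,2->0,0->3] -> levels [6 6 6 1]
Step 2: flows [0=1,0=2,0->3] -> levels [5 6 6 2]
Step 3: flows [1->0,2->0,0->3] -> levels [6 5 5 3]
Step 4: flows [0->1,0->2,0->3] -> levels [3 6 6 4]
Tank 0 first reaches <=3 at step 4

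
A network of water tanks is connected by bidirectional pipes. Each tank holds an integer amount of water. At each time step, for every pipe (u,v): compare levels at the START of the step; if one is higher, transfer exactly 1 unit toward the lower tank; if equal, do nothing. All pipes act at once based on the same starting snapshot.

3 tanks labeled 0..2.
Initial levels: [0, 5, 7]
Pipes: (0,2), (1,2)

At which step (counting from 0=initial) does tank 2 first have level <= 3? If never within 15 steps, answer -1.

Step 1: flows [2->0,2->1] -> levels [1 6 5]
Step 2: flows [2->0,1->2] -> levels [2 5 5]
Step 3: flows [2->0,1=2] -> levels [3 5 4]
Step 4: flows [2->0,1->2] -> levels [4 4 4]
Step 5: flows [0=2,1=2] -> levels [4 4 4]
  -> stable; tank 2 stays at 4 > 3
Tank 2 never reaches <=3 within 15 steps

Answer: -1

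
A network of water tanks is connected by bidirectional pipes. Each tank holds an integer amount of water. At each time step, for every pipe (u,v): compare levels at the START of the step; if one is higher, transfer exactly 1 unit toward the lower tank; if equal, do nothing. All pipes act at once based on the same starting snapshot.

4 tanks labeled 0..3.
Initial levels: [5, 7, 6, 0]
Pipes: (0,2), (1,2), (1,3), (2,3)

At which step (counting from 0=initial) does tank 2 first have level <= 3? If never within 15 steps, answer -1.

Answer: 3

Derivation:
Step 1: flows [2->0,1->2,1->3,2->3] -> levels [6 5 5 2]
Step 2: flows [0->2,1=2,1->3,2->3] -> levels [5 4 5 4]
Step 3: flows [0=2,2->1,1=3,2->3] -> levels [5 5 3 5]
Tank 2 first reaches <=3 at step 3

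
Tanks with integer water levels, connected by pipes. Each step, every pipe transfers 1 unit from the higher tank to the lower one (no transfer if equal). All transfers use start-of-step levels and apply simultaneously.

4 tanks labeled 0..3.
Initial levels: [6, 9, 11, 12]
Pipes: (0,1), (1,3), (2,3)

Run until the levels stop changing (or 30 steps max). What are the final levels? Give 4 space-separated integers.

Step 1: flows [1->0,3->1,3->2] -> levels [7 9 12 10]
Step 2: flows [1->0,3->1,2->3] -> levels [8 9 11 10]
Step 3: flows [1->0,3->1,2->3] -> levels [9 9 10 10]
Step 4: flows [0=1,3->1,2=3] -> levels [9 10 10 9]
Step 5: flows [1->0,1->3,2->3] -> levels [10 8 9 11]
Step 6: flows [0->1,3->1,3->2] -> levels [9 10 10 9]
  -> period-2 cycle: step 6 state = step 4 state; never stabilizes
  -> state at step 30: (30-4) mod 2 = 0, same as step 4 -> [9 10 10 9]

Answer: 9 10 10 9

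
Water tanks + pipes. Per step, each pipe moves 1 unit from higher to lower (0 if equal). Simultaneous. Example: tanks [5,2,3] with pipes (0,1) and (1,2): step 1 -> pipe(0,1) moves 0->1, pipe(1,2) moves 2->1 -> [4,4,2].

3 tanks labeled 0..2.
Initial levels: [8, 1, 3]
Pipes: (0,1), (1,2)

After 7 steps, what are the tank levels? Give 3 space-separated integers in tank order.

Answer: 4 4 4

Derivation:
Step 1: flows [0->1,2->1] -> levels [7 3 2]
Step 2: flows [0->1,1->2] -> levels [6 3 3]
Step 3: flows [0->1,1=2] -> levels [5 4 3]
Step 4: flows [0->1,1->2] -> levels [4 4 4]
Step 5: flows [0=1,1=2] -> levels [4 4 4]
  -> stable; steps 6..7 unchanged -> [4 4 4]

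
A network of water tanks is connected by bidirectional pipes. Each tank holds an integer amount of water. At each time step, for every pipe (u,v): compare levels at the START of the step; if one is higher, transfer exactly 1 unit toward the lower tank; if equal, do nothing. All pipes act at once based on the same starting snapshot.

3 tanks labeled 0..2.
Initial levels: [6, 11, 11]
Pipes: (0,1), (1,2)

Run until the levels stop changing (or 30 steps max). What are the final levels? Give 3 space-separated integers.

Step 1: flows [1->0,1=2] -> levels [7 10 11]
Step 2: flows [1->0,2->1] -> levels [8 10 10]
Step 3: flows [1->0,1=2] -> levels [9 9 10]
Step 4: flows [0=1,2->1] -> levels [9 10 9]
Step 5: flows [1->0,1->2] -> levels [10 8 10]
Step 6: flows [0->1,2->1] -> levels [9 10 9]
  -> period-2 cycle: step 6 state = step 4 state; never stabilizes
  -> state at step 30: (30-4) mod 2 = 0, same as step 4 -> [9 10 9]

Answer: 9 10 9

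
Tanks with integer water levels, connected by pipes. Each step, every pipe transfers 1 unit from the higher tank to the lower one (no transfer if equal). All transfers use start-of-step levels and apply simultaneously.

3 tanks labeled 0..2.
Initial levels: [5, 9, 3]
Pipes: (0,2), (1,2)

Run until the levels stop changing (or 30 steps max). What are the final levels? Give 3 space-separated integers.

Answer: 6 6 5

Derivation:
Step 1: flows [0->2,1->2] -> levels [4 8 5]
Step 2: flows [2->0,1->2] -> levels [5 7 5]
Step 3: flows [0=2,1->2] -> levels [5 6 6]
Step 4: flows [2->0,1=2] -> levels [6 6 5]
Step 5: flows [0->2,1->2] -> levels [5 5 7]
Step 6: flows [2->0,2->1] -> levels [6 6 5]
  -> period-2 cycle: step 6 state = step 4 state; never stabilizes
  -> state at step 30: (30-4) mod 2 = 0, same as step 4 -> [6 6 5]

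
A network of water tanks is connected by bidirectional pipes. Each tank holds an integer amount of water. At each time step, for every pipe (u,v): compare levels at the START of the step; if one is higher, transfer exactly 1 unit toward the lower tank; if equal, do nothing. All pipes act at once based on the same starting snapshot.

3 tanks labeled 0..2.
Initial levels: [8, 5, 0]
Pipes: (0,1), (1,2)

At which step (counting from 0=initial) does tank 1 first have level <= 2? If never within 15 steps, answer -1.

Step 1: flows [0->1,1->2] -> levels [7 5 1]
Step 2: flows [0->1,1->2] -> levels [6 5 2]
Step 3: flows [0->1,1->2] -> levels [5 5 3]
Step 4: flows [0=1,1->2] -> levels [5 4 4]
Step 5: flows [0->1,1=2] -> levels [4 5 4]
Step 6: flows [1->0,1->2] -> levels [5 3 5]
Step 7: flows [0->1,2->1] -> levels [4 5 4]
  -> period-2 cycle (repeats step 5); tank 1 never drops to <=2
Tank 1 never reaches <=2 within 15 steps

Answer: -1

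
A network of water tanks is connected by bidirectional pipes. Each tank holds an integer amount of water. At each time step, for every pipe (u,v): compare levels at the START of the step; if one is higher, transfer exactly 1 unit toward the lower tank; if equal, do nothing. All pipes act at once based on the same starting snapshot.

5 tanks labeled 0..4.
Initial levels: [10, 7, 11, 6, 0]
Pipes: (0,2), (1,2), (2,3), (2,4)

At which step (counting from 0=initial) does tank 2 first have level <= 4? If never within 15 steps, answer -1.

Step 1: flows [2->0,2->1,2->3,2->4] -> levels [11 8 7 7 1]
Step 2: flows [0->2,1->2,2=3,2->4] -> levels [10 7 8 7 2]
Step 3: flows [0->2,2->1,2->3,2->4] -> levels [9 8 6 8 3]
Step 4: flows [0->2,1->2,3->2,2->4] -> levels [8 7 8 7 4]
Step 5: flows [0=2,2->1,2->3,2->4] -> levels [8 8 5 8 5]
Step 6: flows [0->2,1->2,3->2,2=4] -> levels [7 7 8 7 5]
Step 7: flows [2->0,2->1,2->3,2->4] -> levels [8 8 4 8 6]
Tank 2 first reaches <=4 at step 7

Answer: 7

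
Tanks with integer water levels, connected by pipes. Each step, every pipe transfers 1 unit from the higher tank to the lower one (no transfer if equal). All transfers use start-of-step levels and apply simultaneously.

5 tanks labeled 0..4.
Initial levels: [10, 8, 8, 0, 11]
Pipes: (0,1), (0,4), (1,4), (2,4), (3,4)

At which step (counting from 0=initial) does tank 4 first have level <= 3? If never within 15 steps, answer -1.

Answer: -1

Derivation:
Step 1: flows [0->1,4->0,4->1,4->2,4->3] -> levels [10 10 9 1 7]
Step 2: flows [0=1,0->4,1->4,2->4,4->3] -> levels [9 9 8 2 9]
Step 3: flows [0=1,0=4,1=4,4->2,4->3] -> levels [9 9 9 3 7]
Step 4: flows [0=1,0->4,1->4,2->4,4->3] -> levels [8 8 8 4 9]
Step 5: flows [0=1,4->0,4->1,4->2,4->3] -> levels [9 9 9 5 5]
Step 6: flows [0=1,0->4,1->4,2->4,3=4] -> levels [8 8 8 5 8]
Step 7: flows [0=1,0=4,1=4,2=4,4->3] -> levels [8 8 8 6 7]
Step 8: flows [0=1,0->4,1->4,2->4,4->3] -> levels [7 7 7 7 9]
Step 9: flows [0=1,4->0,4->1,4->2,4->3] -> levels [8 8 8 8 5]
Step 10: flows [0=1,0->4,1->4,2->4,3->4] -> levels [7 7 7 7 9]
  -> period-2 cycle (repeats step 8); tank 4 never drops to <=3
Tank 4 never reaches <=3 within 15 steps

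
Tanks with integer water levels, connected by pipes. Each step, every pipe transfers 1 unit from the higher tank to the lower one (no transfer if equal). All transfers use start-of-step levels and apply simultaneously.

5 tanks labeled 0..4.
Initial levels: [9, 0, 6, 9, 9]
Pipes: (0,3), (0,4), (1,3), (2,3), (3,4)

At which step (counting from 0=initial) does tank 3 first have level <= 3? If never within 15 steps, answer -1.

Step 1: flows [0=3,0=4,3->1,3->2,3=4] -> levels [9 1 7 7 9]
Step 2: flows [0->3,0=4,3->1,2=3,4->3] -> levels [8 2 7 8 8]
Step 3: flows [0=3,0=4,3->1,3->2,3=4] -> levels [8 3 8 6 8]
Step 4: flows [0->3,0=4,3->1,2->3,4->3] -> levels [7 4 7 8 7]
Step 5: flows [3->0,0=4,3->1,3->2,3->4] -> levels [8 5 8 4 8]
Step 6: flows [0->3,0=4,1->3,2->3,4->3] -> levels [7 4 7 8 7]
  -> period-2 cycle (repeats step 4); tank 3 never drops to <=3
Tank 3 never reaches <=3 within 15 steps

Answer: -1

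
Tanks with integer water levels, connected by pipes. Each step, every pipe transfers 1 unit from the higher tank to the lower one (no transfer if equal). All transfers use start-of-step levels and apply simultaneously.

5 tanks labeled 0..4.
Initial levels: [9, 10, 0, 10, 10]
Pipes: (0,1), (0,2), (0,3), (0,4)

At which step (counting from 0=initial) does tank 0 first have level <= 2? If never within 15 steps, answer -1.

Answer: -1

Derivation:
Step 1: flows [1->0,0->2,3->0,4->0] -> levels [11 9 1 9 9]
Step 2: flows [0->1,0->2,0->3,0->4] -> levels [7 10 2 10 10]
Step 3: flows [1->0,0->2,3->0,4->0] -> levels [9 9 3 9 9]
Step 4: flows [0=1,0->2,0=3,0=4] -> levels [8 9 4 9 9]
Step 5: flows [1->0,0->2,3->0,4->0] -> levels [10 8 5 8 8]
Step 6: flows [0->1,0->2,0->3,0->4] -> levels [6 9 6 9 9]
Step 7: flows [1->0,0=2,3->0,4->0] -> levels [9 8 6 8 8]
Step 8: flows [0->1,0->2,0->3,0->4] -> levels [5 9 7 9 9]
Step 9: flows [1->0,2->0,3->0,4->0] -> levels [9 8 6 8 8]
  -> period-2 cycle (repeats step 7); tank 0 never drops to <=2
Tank 0 never reaches <=2 within 15 steps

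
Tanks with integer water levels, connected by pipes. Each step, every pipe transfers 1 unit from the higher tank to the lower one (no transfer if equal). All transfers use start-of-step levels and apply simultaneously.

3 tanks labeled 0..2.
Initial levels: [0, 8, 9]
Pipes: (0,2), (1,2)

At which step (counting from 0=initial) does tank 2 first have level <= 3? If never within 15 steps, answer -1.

Answer: -1

Derivation:
Step 1: flows [2->0,2->1] -> levels [1 9 7]
Step 2: flows [2->0,1->2] -> levels [2 8 7]
Step 3: flows [2->0,1->2] -> levels [3 7 7]
Step 4: flows [2->0,1=2] -> levels [4 7 6]
Step 5: flows [2->0,1->2] -> levels [5 6 6]
Step 6: flows [2->0,1=2] -> levels [6 6 5]
Step 7: flows [0->2,1->2] -> levels [5 5 7]
Step 8: flows [2->0,2->1] -> levels [6 6 5]
  -> period-2 cycle (repeats step 6); tank 2 never drops to <=3
Tank 2 never reaches <=3 within 15 steps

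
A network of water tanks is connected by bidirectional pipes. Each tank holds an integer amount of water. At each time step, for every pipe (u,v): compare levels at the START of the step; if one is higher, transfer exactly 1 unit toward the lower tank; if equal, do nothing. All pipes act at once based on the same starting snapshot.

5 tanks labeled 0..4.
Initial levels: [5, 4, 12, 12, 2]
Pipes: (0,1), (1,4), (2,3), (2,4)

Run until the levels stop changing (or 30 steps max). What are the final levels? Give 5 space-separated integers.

Answer: 7 6 8 7 7

Derivation:
Step 1: flows [0->1,1->4,2=3,2->4] -> levels [4 4 11 12 4]
Step 2: flows [0=1,1=4,3->2,2->4] -> levels [4 4 11 11 5]
Step 3: flows [0=1,4->1,2=3,2->4] -> levels [4 5 10 11 5]
Step 4: flows [1->0,1=4,3->2,2->4] -> levels [5 4 10 10 6]
Step 5: flows [0->1,4->1,2=3,2->4] -> levels [4 6 9 10 6]
Step 6: flows [1->0,1=4,3->2,2->4] -> levels [5 5 9 9 7]
Step 7: flows [0=1,4->1,2=3,2->4] -> levels [5 6 8 9 7]
Step 8: flows [1->0,4->1,3->2,2->4] -> levels [6 6 8 8 7]
Step 9: flows [0=1,4->1,2=3,2->4] -> levels [6 7 7 8 7]
Step 10: flows [1->0,1=4,3->2,2=4] -> levels [7 6 8 7 7]
Step 11: flows [0->1,4->1,2->3,2->4] -> levels [6 8 6 8 7]
Step 12: flows [1->0,1->4,3->2,4->2] -> levels [7 6 8 7 7]
  -> period-2 cycle: step 12 state = step 10 state; never stabilizes
  -> state at step 30: (30-10) mod 2 = 0, same as step 10 -> [7 6 8 7 7]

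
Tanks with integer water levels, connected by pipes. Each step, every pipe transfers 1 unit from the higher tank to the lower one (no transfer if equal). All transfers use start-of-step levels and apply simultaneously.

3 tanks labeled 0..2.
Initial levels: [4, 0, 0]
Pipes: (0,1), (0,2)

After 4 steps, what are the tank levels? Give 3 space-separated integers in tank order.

Answer: 0 2 2

Derivation:
Step 1: flows [0->1,0->2] -> levels [2 1 1]
Step 2: flows [0->1,0->2] -> levels [0 2 2]
Step 3: flows [1->0,2->0] -> levels [2 1 1]
  -> period-2 cycle: step 3 state = step 1 state
  -> state at step 4: (4-1) mod 2 = 1, same as step 2 -> [0 2 2]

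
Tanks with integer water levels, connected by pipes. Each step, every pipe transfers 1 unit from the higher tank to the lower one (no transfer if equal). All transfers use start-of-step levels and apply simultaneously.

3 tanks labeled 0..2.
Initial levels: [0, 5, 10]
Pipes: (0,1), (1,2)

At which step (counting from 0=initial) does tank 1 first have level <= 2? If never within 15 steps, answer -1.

Step 1: flows [1->0,2->1] -> levels [1 5 9]
Step 2: flows [1->0,2->1] -> levels [2 5 8]
Step 3: flows [1->0,2->1] -> levels [3 5 7]
Step 4: flows [1->0,2->1] -> levels [4 5 6]
Step 5: flows [1->0,2->1] -> levels [5 5 5]
Step 6: flows [0=1,1=2] -> levels [5 5 5]
  -> stable; tank 1 stays at 5 > 2
Tank 1 never reaches <=2 within 15 steps

Answer: -1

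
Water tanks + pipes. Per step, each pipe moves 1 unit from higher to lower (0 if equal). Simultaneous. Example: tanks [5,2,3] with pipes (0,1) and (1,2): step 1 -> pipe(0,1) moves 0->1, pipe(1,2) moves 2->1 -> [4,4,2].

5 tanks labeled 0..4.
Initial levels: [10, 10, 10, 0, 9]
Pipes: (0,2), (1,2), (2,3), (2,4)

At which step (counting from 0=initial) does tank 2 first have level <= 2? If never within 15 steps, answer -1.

Step 1: flows [0=2,1=2,2->3,2->4] -> levels [10 10 8 1 10]
Step 2: flows [0->2,1->2,2->3,4->2] -> levels [9 9 10 2 9]
Step 3: flows [2->0,2->1,2->3,2->4] -> levels [10 10 6 3 10]
Step 4: flows [0->2,1->2,2->3,4->2] -> levels [9 9 8 4 9]
Step 5: flows [0->2,1->2,2->3,4->2] -> levels [8 8 10 5 8]
Step 6: flows [2->0,2->1,2->3,2->4] -> levels [9 9 6 6 9]
Step 7: flows [0->2,1->2,2=3,4->2] -> levels [8 8 9 6 8]
Step 8: flows [2->0,2->1,2->3,2->4] -> levels [9 9 5 7 9]
Step 9: flows [0->2,1->2,3->2,4->2] -> levels [8 8 9 6 8]
  -> period-2 cycle (repeats step 7); tank 2 never drops to <=2
Tank 2 never reaches <=2 within 15 steps

Answer: -1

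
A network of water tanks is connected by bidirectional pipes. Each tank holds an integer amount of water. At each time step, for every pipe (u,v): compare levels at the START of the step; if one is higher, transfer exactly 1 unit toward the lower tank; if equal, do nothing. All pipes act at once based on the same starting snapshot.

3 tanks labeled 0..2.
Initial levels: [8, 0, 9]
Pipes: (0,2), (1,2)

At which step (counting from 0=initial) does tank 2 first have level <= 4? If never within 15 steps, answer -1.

Step 1: flows [2->0,2->1] -> levels [9 1 7]
Step 2: flows [0->2,2->1] -> levels [8 2 7]
Step 3: flows [0->2,2->1] -> levels [7 3 7]
Step 4: flows [0=2,2->1] -> levels [7 4 6]
Step 5: flows [0->2,2->1] -> levels [6 5 6]
Step 6: flows [0=2,2->1] -> levels [6 6 5]
Step 7: flows [0->2,1->2] -> levels [5 5 7]
Step 8: flows [2->0,2->1] -> levels [6 6 5]
  -> period-2 cycle (repeats step 6); tank 2 never drops to <=4
Tank 2 never reaches <=4 within 15 steps

Answer: -1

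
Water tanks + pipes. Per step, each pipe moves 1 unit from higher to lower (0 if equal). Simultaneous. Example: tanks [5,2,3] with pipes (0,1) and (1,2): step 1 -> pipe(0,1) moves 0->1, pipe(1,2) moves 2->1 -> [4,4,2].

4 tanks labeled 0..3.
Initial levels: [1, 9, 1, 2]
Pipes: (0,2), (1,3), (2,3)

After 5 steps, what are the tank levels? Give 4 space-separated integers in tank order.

Answer: 2 4 3 4

Derivation:
Step 1: flows [0=2,1->3,3->2] -> levels [1 8 2 2]
Step 2: flows [2->0,1->3,2=3] -> levels [2 7 1 3]
Step 3: flows [0->2,1->3,3->2] -> levels [1 6 3 3]
Step 4: flows [2->0,1->3,2=3] -> levels [2 5 2 4]
Step 5: flows [0=2,1->3,3->2] -> levels [2 4 3 4]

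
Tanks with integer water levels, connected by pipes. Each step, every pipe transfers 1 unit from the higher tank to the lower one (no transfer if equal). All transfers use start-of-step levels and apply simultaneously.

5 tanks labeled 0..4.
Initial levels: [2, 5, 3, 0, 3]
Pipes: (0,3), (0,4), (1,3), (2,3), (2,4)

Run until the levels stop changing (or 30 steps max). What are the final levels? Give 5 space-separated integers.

Answer: 3 3 3 2 2

Derivation:
Step 1: flows [0->3,4->0,1->3,2->3,2=4] -> levels [2 4 2 3 2]
Step 2: flows [3->0,0=4,1->3,3->2,2=4] -> levels [3 3 3 2 2]
Step 3: flows [0->3,0->4,1->3,2->3,2->4] -> levels [1 2 1 5 4]
Step 4: flows [3->0,4->0,3->1,3->2,4->2] -> levels [3 3 3 2 2]
  -> period-2 cycle: step 4 state = step 2 state; never stabilizes
  -> state at step 30: (30-2) mod 2 = 0, same as step 2 -> [3 3 3 2 2]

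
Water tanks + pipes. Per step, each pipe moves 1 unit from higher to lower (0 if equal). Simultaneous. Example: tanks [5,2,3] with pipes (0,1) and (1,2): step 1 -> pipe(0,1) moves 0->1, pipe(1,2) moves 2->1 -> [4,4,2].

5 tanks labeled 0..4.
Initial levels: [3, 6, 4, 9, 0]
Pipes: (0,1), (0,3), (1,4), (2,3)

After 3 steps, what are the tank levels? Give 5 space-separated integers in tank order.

Step 1: flows [1->0,3->0,1->4,3->2] -> levels [5 4 5 7 1]
Step 2: flows [0->1,3->0,1->4,3->2] -> levels [5 4 6 5 2]
Step 3: flows [0->1,0=3,1->4,2->3] -> levels [4 4 5 6 3]

Answer: 4 4 5 6 3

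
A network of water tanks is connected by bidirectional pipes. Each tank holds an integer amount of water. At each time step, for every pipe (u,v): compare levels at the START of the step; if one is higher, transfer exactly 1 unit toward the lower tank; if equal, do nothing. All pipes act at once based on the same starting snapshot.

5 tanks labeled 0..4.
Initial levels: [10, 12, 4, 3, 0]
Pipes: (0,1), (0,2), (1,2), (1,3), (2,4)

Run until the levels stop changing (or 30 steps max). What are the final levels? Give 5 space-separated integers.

Answer: 6 7 4 6 6

Derivation:
Step 1: flows [1->0,0->2,1->2,1->3,2->4] -> levels [10 9 5 4 1]
Step 2: flows [0->1,0->2,1->2,1->3,2->4] -> levels [8 8 6 5 2]
Step 3: flows [0=1,0->2,1->2,1->3,2->4] -> levels [7 6 7 6 3]
Step 4: flows [0->1,0=2,2->1,1=3,2->4] -> levels [6 8 5 6 4]
Step 5: flows [1->0,0->2,1->2,1->3,2->4] -> levels [6 5 6 7 5]
Step 6: flows [0->1,0=2,2->1,3->1,2->4] -> levels [5 8 4 6 6]
Step 7: flows [1->0,0->2,1->2,1->3,4->2] -> levels [5 5 7 7 5]
Step 8: flows [0=1,2->0,2->1,3->1,2->4] -> levels [6 7 4 6 6]
Step 9: flows [1->0,0->2,1->2,1->3,4->2] -> levels [6 4 7 7 5]
Step 10: flows [0->1,2->0,2->1,3->1,2->4] -> levels [6 7 4 6 6]
  -> period-2 cycle: step 10 state = step 8 state; never stabilizes
  -> state at step 30: (30-8) mod 2 = 0, same as step 8 -> [6 7 4 6 6]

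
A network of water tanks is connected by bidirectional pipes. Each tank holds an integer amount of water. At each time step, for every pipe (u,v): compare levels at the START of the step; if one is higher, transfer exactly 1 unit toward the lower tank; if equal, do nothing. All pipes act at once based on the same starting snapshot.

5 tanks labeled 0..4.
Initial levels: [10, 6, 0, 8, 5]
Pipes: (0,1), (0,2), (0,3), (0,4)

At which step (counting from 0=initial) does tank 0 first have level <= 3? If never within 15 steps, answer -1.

Step 1: flows [0->1,0->2,0->3,0->4] -> levels [6 7 1 9 6]
Step 2: flows [1->0,0->2,3->0,0=4] -> levels [7 6 2 8 6]
Step 3: flows [0->1,0->2,3->0,0->4] -> levels [5 7 3 7 7]
Step 4: flows [1->0,0->2,3->0,4->0] -> levels [7 6 4 6 6]
Step 5: flows [0->1,0->2,0->3,0->4] -> levels [3 7 5 7 7]
Tank 0 first reaches <=3 at step 5

Answer: 5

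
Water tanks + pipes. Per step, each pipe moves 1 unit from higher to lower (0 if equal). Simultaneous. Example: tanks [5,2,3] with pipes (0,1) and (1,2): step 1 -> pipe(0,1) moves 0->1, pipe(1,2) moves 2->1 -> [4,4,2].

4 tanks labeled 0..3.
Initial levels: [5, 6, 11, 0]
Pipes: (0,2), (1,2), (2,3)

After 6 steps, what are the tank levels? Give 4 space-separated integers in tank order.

Answer: 5 5 7 5

Derivation:
Step 1: flows [2->0,2->1,2->3] -> levels [6 7 8 1]
Step 2: flows [2->0,2->1,2->3] -> levels [7 8 5 2]
Step 3: flows [0->2,1->2,2->3] -> levels [6 7 6 3]
Step 4: flows [0=2,1->2,2->3] -> levels [6 6 6 4]
Step 5: flows [0=2,1=2,2->3] -> levels [6 6 5 5]
Step 6: flows [0->2,1->2,2=3] -> levels [5 5 7 5]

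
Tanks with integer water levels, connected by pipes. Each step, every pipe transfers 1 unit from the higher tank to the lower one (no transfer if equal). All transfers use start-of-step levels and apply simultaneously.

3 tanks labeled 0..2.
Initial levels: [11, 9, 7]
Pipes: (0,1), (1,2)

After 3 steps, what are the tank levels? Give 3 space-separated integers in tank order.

Step 1: flows [0->1,1->2] -> levels [10 9 8]
Step 2: flows [0->1,1->2] -> levels [9 9 9]
Step 3: flows [0=1,1=2] -> levels [9 9 9]

Answer: 9 9 9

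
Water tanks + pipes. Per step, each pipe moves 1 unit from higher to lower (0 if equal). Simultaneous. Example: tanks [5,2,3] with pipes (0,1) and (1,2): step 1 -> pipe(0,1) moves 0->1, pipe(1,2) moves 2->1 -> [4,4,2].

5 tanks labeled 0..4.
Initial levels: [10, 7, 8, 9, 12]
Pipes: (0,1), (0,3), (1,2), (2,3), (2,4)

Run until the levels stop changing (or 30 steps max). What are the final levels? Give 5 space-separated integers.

Answer: 10 8 11 8 9

Derivation:
Step 1: flows [0->1,0->3,2->1,3->2,4->2] -> levels [8 9 9 9 11]
Step 2: flows [1->0,3->0,1=2,2=3,4->2] -> levels [10 8 10 8 10]
Step 3: flows [0->1,0->3,2->1,2->3,2=4] -> levels [8 10 8 10 10]
Step 4: flows [1->0,3->0,1->2,3->2,4->2] -> levels [10 8 11 8 9]
Step 5: flows [0->1,0->3,2->1,2->3,2->4] -> levels [8 10 8 10 10]
  -> period-2 cycle: step 5 state = step 3 state; never stabilizes
  -> state at step 30: (30-3) mod 2 = 1, same as step 4 -> [10 8 11 8 9]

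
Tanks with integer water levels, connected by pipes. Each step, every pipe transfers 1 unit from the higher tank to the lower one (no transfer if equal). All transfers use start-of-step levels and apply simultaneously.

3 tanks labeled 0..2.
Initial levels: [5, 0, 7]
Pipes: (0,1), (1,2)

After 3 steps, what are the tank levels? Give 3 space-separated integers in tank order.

Answer: 4 4 4

Derivation:
Step 1: flows [0->1,2->1] -> levels [4 2 6]
Step 2: flows [0->1,2->1] -> levels [3 4 5]
Step 3: flows [1->0,2->1] -> levels [4 4 4]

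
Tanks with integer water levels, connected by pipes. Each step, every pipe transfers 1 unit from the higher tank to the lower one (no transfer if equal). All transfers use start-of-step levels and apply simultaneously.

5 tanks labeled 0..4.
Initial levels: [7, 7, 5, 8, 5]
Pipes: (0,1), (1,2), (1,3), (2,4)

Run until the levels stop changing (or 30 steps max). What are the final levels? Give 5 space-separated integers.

Step 1: flows [0=1,1->2,3->1,2=4] -> levels [7 7 6 7 5]
Step 2: flows [0=1,1->2,1=3,2->4] -> levels [7 6 6 7 6]
Step 3: flows [0->1,1=2,3->1,2=4] -> levels [6 8 6 6 6]
Step 4: flows [1->0,1->2,1->3,2=4] -> levels [7 5 7 7 6]
Step 5: flows [0->1,2->1,3->1,2->4] -> levels [6 8 5 6 7]
Step 6: flows [1->0,1->2,1->3,4->2] -> levels [7 5 7 7 6]
  -> period-2 cycle: step 6 state = step 4 state; never stabilizes
  -> state at step 30: (30-4) mod 2 = 0, same as step 4 -> [7 5 7 7 6]

Answer: 7 5 7 7 6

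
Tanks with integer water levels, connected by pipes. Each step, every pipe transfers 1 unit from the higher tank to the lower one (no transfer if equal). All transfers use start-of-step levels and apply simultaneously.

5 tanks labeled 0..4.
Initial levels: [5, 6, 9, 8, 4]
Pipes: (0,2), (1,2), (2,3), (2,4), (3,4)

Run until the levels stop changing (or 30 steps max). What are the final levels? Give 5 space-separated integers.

Step 1: flows [2->0,2->1,2->3,2->4,3->4] -> levels [6 7 5 8 6]
Step 2: flows [0->2,1->2,3->2,4->2,3->4] -> levels [5 6 9 6 6]
Step 3: flows [2->0,2->1,2->3,2->4,3=4] -> levels [6 7 5 7 7]
Step 4: flows [0->2,1->2,3->2,4->2,3=4] -> levels [5 6 9 6 6]
  -> period-2 cycle: step 4 state = step 2 state; never stabilizes
  -> state at step 30: (30-2) mod 2 = 0, same as step 2 -> [5 6 9 6 6]

Answer: 5 6 9 6 6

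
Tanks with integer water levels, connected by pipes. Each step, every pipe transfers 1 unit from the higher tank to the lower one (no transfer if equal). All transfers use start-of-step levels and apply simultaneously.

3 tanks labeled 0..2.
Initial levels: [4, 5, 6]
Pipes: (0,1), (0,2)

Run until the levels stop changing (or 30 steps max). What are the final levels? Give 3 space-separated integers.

Answer: 4 5 6

Derivation:
Step 1: flows [1->0,2->0] -> levels [6 4 5]
Step 2: flows [0->1,0->2] -> levels [4 5 6]
  -> period-2 cycle: step 2 state = step 0 state; never stabilizes
  -> state at step 30: (30-0) mod 2 = 0, same as step 0 -> [4 5 6]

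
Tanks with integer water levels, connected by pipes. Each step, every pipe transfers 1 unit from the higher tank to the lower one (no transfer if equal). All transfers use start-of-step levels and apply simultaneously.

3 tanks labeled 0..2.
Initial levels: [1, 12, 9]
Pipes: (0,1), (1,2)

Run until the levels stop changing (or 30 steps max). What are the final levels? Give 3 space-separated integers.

Step 1: flows [1->0,1->2] -> levels [2 10 10]
Step 2: flows [1->0,1=2] -> levels [3 9 10]
Step 3: flows [1->0,2->1] -> levels [4 9 9]
Step 4: flows [1->0,1=2] -> levels [5 8 9]
Step 5: flows [1->0,2->1] -> levels [6 8 8]
Step 6: flows [1->0,1=2] -> levels [7 7 8]
Step 7: flows [0=1,2->1] -> levels [7 8 7]
Step 8: flows [1->0,1->2] -> levels [8 6 8]
Step 9: flows [0->1,2->1] -> levels [7 8 7]
  -> period-2 cycle: step 9 state = step 7 state; never stabilizes
  -> state at step 30: (30-7) mod 2 = 1, same as step 8 -> [8 6 8]

Answer: 8 6 8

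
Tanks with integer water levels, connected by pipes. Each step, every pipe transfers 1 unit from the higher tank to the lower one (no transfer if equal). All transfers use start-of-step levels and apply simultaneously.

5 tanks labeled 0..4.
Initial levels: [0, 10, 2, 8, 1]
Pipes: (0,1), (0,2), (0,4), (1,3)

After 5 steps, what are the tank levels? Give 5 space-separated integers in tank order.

Answer: 2 6 3 7 3

Derivation:
Step 1: flows [1->0,2->0,4->0,1->3] -> levels [3 8 1 9 0]
Step 2: flows [1->0,0->2,0->4,3->1] -> levels [2 8 2 8 1]
Step 3: flows [1->0,0=2,0->4,1=3] -> levels [2 7 2 8 2]
Step 4: flows [1->0,0=2,0=4,3->1] -> levels [3 7 2 7 2]
Step 5: flows [1->0,0->2,0->4,1=3] -> levels [2 6 3 7 3]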